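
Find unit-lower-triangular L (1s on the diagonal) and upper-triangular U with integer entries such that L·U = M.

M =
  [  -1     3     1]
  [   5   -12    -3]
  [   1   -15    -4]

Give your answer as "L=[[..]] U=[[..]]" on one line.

  R1 -= -5·R0 → [0,3,2]
  R2 -= -1·R0 → [0,-12,-3]
  R2 -= -4·R1 → [0,0,5]

L=[[1,0,0],[-5,1,0],[-1,-4,1]] U=[[-1,3,1],[0,3,2],[0,0,5]]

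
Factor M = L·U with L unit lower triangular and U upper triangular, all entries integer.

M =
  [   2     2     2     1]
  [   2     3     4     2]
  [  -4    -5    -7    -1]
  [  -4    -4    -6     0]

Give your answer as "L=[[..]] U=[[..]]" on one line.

L=[[1,0,0,0],[1,1,0,0],[-2,-1,1,0],[-2,0,2,1]] U=[[2,2,2,1],[0,1,2,1],[0,0,-1,2],[0,0,0,-2]]

  r1 -= 1·r0 → [0,1,2,1]
  r2 -= -2·r0 → [0,-1,-3,1]
  r3 -= -2·r0 → [0,0,-2,2]
  r2 -= -1·r1 → [0,0,-1,2]
  r3 -= 0·r1 → [0,0,-2,2]
  r3 -= 2·r2 → [0,0,0,-2]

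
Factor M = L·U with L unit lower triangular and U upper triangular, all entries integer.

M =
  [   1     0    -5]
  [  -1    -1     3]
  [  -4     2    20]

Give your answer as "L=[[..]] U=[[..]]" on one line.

L=[[1,0,0],[-1,1,0],[-4,-2,1]] U=[[1,0,-5],[0,-1,-2],[0,0,-4]]

  r1 -= -1·r0 → [0,-1,-2]
  r2 -= -4·r0 → [0,2,0]
  r2 -= -2·r1 → [0,0,-4]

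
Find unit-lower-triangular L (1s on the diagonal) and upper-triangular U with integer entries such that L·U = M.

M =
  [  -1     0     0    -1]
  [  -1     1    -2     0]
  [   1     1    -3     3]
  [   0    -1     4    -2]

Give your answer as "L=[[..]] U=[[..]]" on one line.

L=[[1,0,0,0],[1,1,0,0],[-1,1,1,0],[0,-1,-2,1]] U=[[-1,0,0,-1],[0,1,-2,1],[0,0,-1,1],[0,0,0,1]]

  r1 -= 1·r0 → [0,1,-2,1]
  r2 -= -1·r0 → [0,1,-3,2]
  r3 -= 0·r0 → [0,-1,4,-2]
  r2 -= 1·r1 → [0,0,-1,1]
  r3 -= -1·r1 → [0,0,2,-1]
  r3 -= -2·r2 → [0,0,0,1]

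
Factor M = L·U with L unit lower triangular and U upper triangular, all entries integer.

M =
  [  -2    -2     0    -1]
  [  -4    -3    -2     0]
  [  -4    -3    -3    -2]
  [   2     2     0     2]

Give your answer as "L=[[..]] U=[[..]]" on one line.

L=[[1,0,0,0],[2,1,0,0],[2,1,1,0],[-1,0,0,1]] U=[[-2,-2,0,-1],[0,1,-2,2],[0,0,-1,-2],[0,0,0,1]]

  R1 -= 2·R0 → [0,1,-2,2]
  R2 -= 2·R0 → [0,1,-3,0]
  R3 -= -1·R0 → [0,0,0,1]
  R2 -= 1·R1 → [0,0,-1,-2]
  R3 -= 0·R1 → [0,0,0,1]
  R3 -= 0·R2 → [0,0,0,1]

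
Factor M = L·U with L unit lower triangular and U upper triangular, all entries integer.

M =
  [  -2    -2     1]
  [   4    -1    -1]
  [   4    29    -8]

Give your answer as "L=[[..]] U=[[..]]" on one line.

  r1 -= -2·r0 → [0,-5,1]
  r2 -= -2·r0 → [0,25,-6]
  r2 -= -5·r1 → [0,0,-1]

L=[[1,0,0],[-2,1,0],[-2,-5,1]] U=[[-2,-2,1],[0,-5,1],[0,0,-1]]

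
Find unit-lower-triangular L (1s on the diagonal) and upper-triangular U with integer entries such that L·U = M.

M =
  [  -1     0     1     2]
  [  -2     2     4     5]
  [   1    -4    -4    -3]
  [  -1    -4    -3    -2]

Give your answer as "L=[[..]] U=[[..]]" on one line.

  R1 -= 2·R0 → [0,2,2,1]
  R2 -= -1·R0 → [0,-4,-3,-1]
  R3 -= 1·R0 → [0,-4,-4,-4]
  R2 -= -2·R1 → [0,0,1,1]
  R3 -= -2·R1 → [0,0,0,-2]
  R3 -= 0·R2 → [0,0,0,-2]

L=[[1,0,0,0],[2,1,0,0],[-1,-2,1,0],[1,-2,0,1]] U=[[-1,0,1,2],[0,2,2,1],[0,0,1,1],[0,0,0,-2]]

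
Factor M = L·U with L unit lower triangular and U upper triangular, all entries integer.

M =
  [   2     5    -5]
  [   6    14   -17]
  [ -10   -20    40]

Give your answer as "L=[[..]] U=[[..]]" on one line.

L=[[1,0,0],[3,1,0],[-5,-5,1]] U=[[2,5,-5],[0,-1,-2],[0,0,5]]

  row1 -= 3·row0 → [0,-1,-2]
  row2 -= -5·row0 → [0,5,15]
  row2 -= -5·row1 → [0,0,5]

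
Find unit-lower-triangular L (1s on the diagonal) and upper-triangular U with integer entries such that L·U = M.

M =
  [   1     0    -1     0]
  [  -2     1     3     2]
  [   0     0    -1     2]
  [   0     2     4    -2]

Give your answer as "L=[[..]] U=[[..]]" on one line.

L=[[1,0,0,0],[-2,1,0,0],[0,0,1,0],[0,2,-2,1]] U=[[1,0,-1,0],[0,1,1,2],[0,0,-1,2],[0,0,0,-2]]

  r1 -= -2·r0 → [0,1,1,2]
  r2 -= 0·r0 → [0,0,-1,2]
  r3 -= 0·r0 → [0,2,4,-2]
  r2 -= 0·r1 → [0,0,-1,2]
  r3 -= 2·r1 → [0,0,2,-6]
  r3 -= -2·r2 → [0,0,0,-2]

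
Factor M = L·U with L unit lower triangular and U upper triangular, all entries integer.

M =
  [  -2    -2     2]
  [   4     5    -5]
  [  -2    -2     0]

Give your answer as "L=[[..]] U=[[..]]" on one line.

  row1 -= -2·row0 → [0,1,-1]
  row2 -= 1·row0 → [0,0,-2]
  row2 -= 0·row1 → [0,0,-2]

L=[[1,0,0],[-2,1,0],[1,0,1]] U=[[-2,-2,2],[0,1,-1],[0,0,-2]]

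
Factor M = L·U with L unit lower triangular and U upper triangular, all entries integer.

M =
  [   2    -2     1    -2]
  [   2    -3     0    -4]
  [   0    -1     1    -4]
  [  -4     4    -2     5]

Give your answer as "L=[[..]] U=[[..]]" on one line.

L=[[1,0,0,0],[1,1,0,0],[0,1,1,0],[-2,0,0,1]] U=[[2,-2,1,-2],[0,-1,-1,-2],[0,0,2,-2],[0,0,0,1]]

  row1 -= 1·row0 → [0,-1,-1,-2]
  row2 -= 0·row0 → [0,-1,1,-4]
  row3 -= -2·row0 → [0,0,0,1]
  row2 -= 1·row1 → [0,0,2,-2]
  row3 -= 0·row1 → [0,0,0,1]
  row3 -= 0·row2 → [0,0,0,1]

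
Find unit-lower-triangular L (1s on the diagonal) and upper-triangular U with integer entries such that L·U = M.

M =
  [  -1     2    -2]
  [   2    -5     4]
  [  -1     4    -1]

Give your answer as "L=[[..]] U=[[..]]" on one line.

L=[[1,0,0],[-2,1,0],[1,-2,1]] U=[[-1,2,-2],[0,-1,0],[0,0,1]]

  R1 -= -2·R0 → [0,-1,0]
  R2 -= 1·R0 → [0,2,1]
  R2 -= -2·R1 → [0,0,1]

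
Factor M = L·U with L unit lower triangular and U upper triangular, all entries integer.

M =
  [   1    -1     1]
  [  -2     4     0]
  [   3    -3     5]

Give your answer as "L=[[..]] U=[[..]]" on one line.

  row1 -= -2·row0 → [0,2,2]
  row2 -= 3·row0 → [0,0,2]
  row2 -= 0·row1 → [0,0,2]

L=[[1,0,0],[-2,1,0],[3,0,1]] U=[[1,-1,1],[0,2,2],[0,0,2]]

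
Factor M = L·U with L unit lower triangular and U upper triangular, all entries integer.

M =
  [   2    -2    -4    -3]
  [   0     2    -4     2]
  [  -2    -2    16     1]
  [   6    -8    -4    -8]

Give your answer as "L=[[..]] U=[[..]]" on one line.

L=[[1,0,0,0],[0,1,0,0],[-1,-2,1,0],[3,-1,1,1]] U=[[2,-2,-4,-3],[0,2,-4,2],[0,0,4,2],[0,0,0,1]]

  R1 -= 0·R0 → [0,2,-4,2]
  R2 -= -1·R0 → [0,-4,12,-2]
  R3 -= 3·R0 → [0,-2,8,1]
  R2 -= -2·R1 → [0,0,4,2]
  R3 -= -1·R1 → [0,0,4,3]
  R3 -= 1·R2 → [0,0,0,1]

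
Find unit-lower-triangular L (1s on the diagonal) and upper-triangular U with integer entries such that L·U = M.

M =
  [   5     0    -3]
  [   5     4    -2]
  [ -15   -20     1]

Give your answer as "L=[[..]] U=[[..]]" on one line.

  row1 -= 1·row0 → [0,4,1]
  row2 -= -3·row0 → [0,-20,-8]
  row2 -= -5·row1 → [0,0,-3]

L=[[1,0,0],[1,1,0],[-3,-5,1]] U=[[5,0,-3],[0,4,1],[0,0,-3]]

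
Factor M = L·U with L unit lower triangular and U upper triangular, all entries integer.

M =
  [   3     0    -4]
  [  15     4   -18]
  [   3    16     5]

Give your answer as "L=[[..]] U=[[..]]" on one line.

  row1 -= 5·row0 → [0,4,2]
  row2 -= 1·row0 → [0,16,9]
  row2 -= 4·row1 → [0,0,1]

L=[[1,0,0],[5,1,0],[1,4,1]] U=[[3,0,-4],[0,4,2],[0,0,1]]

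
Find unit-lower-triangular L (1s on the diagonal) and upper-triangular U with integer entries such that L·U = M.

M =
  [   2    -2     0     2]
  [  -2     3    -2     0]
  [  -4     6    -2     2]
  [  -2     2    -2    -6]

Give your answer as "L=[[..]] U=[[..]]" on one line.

  r1 -= -1·r0 → [0,1,-2,2]
  r2 -= -2·r0 → [0,2,-2,6]
  r3 -= -1·r0 → [0,0,-2,-4]
  r2 -= 2·r1 → [0,0,2,2]
  r3 -= 0·r1 → [0,0,-2,-4]
  r3 -= -1·r2 → [0,0,0,-2]

L=[[1,0,0,0],[-1,1,0,0],[-2,2,1,0],[-1,0,-1,1]] U=[[2,-2,0,2],[0,1,-2,2],[0,0,2,2],[0,0,0,-2]]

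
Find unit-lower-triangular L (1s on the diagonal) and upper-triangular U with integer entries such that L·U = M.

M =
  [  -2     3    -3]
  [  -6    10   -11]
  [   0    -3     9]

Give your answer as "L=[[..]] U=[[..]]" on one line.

  r1 -= 3·r0 → [0,1,-2]
  r2 -= 0·r0 → [0,-3,9]
  r2 -= -3·r1 → [0,0,3]

L=[[1,0,0],[3,1,0],[0,-3,1]] U=[[-2,3,-3],[0,1,-2],[0,0,3]]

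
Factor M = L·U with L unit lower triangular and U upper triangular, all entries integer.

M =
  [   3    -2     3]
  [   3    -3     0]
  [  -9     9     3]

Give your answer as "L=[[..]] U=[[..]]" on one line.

  R1 -= 1·R0 → [0,-1,-3]
  R2 -= -3·R0 → [0,3,12]
  R2 -= -3·R1 → [0,0,3]

L=[[1,0,0],[1,1,0],[-3,-3,1]] U=[[3,-2,3],[0,-1,-3],[0,0,3]]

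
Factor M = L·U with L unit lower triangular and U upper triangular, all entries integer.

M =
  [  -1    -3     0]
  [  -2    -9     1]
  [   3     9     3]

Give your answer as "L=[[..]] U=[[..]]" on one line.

  r1 -= 2·r0 → [0,-3,1]
  r2 -= -3·r0 → [0,0,3]
  r2 -= 0·r1 → [0,0,3]

L=[[1,0,0],[2,1,0],[-3,0,1]] U=[[-1,-3,0],[0,-3,1],[0,0,3]]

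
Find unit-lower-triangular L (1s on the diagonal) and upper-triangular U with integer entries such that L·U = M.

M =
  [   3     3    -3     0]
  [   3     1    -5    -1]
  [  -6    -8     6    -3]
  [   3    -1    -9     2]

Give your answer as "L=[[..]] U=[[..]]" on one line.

  r1 -= 1·r0 → [0,-2,-2,-1]
  r2 -= -2·r0 → [0,-2,0,-3]
  r3 -= 1·r0 → [0,-4,-6,2]
  r2 -= 1·r1 → [0,0,2,-2]
  r3 -= 2·r1 → [0,0,-2,4]
  r3 -= -1·r2 → [0,0,0,2]

L=[[1,0,0,0],[1,1,0,0],[-2,1,1,0],[1,2,-1,1]] U=[[3,3,-3,0],[0,-2,-2,-1],[0,0,2,-2],[0,0,0,2]]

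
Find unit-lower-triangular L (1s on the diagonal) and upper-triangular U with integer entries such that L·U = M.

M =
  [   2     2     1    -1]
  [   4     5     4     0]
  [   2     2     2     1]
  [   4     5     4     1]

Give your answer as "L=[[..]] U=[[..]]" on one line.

L=[[1,0,0,0],[2,1,0,0],[1,0,1,0],[2,1,0,1]] U=[[2,2,1,-1],[0,1,2,2],[0,0,1,2],[0,0,0,1]]

  row1 -= 2·row0 → [0,1,2,2]
  row2 -= 1·row0 → [0,0,1,2]
  row3 -= 2·row0 → [0,1,2,3]
  row2 -= 0·row1 → [0,0,1,2]
  row3 -= 1·row1 → [0,0,0,1]
  row3 -= 0·row2 → [0,0,0,1]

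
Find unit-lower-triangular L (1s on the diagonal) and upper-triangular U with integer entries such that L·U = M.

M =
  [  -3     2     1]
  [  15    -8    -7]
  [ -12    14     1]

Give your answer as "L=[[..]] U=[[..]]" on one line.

L=[[1,0,0],[-5,1,0],[4,3,1]] U=[[-3,2,1],[0,2,-2],[0,0,3]]

  R1 -= -5·R0 → [0,2,-2]
  R2 -= 4·R0 → [0,6,-3]
  R2 -= 3·R1 → [0,0,3]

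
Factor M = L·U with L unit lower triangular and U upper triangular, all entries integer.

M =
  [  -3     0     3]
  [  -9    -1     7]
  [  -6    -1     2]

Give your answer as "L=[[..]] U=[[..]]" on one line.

L=[[1,0,0],[3,1,0],[2,1,1]] U=[[-3,0,3],[0,-1,-2],[0,0,-2]]

  row1 -= 3·row0 → [0,-1,-2]
  row2 -= 2·row0 → [0,-1,-4]
  row2 -= 1·row1 → [0,0,-2]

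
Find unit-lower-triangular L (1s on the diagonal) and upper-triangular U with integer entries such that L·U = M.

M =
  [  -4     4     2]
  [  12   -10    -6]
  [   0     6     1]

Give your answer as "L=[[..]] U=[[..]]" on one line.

L=[[1,0,0],[-3,1,0],[0,3,1]] U=[[-4,4,2],[0,2,0],[0,0,1]]

  R1 -= -3·R0 → [0,2,0]
  R2 -= 0·R0 → [0,6,1]
  R2 -= 3·R1 → [0,0,1]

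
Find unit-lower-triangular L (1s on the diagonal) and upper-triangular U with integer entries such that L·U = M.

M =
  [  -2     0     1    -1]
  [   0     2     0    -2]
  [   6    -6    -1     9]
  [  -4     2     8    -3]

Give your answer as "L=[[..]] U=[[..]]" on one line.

L=[[1,0,0,0],[0,1,0,0],[-3,-3,1,0],[2,1,3,1]] U=[[-2,0,1,-1],[0,2,0,-2],[0,0,2,0],[0,0,0,1]]

  r1 -= 0·r0 → [0,2,0,-2]
  r2 -= -3·r0 → [0,-6,2,6]
  r3 -= 2·r0 → [0,2,6,-1]
  r2 -= -3·r1 → [0,0,2,0]
  r3 -= 1·r1 → [0,0,6,1]
  r3 -= 3·r2 → [0,0,0,1]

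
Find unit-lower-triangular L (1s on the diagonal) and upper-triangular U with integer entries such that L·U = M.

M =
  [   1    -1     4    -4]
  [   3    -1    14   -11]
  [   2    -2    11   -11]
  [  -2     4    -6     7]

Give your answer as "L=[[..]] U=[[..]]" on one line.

L=[[1,0,0,0],[3,1,0,0],[2,0,1,0],[-2,1,0,1]] U=[[1,-1,4,-4],[0,2,2,1],[0,0,3,-3],[0,0,0,-2]]

  r1 -= 3·r0 → [0,2,2,1]
  r2 -= 2·r0 → [0,0,3,-3]
  r3 -= -2·r0 → [0,2,2,-1]
  r2 -= 0·r1 → [0,0,3,-3]
  r3 -= 1·r1 → [0,0,0,-2]
  r3 -= 0·r2 → [0,0,0,-2]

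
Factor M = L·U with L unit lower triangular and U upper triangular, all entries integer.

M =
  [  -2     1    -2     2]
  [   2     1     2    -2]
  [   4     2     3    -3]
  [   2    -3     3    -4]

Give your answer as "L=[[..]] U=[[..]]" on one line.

L=[[1,0,0,0],[-1,1,0,0],[-2,2,1,0],[-1,-1,-1,1]] U=[[-2,1,-2,2],[0,2,0,0],[0,0,-1,1],[0,0,0,-1]]

  row1 -= -1·row0 → [0,2,0,0]
  row2 -= -2·row0 → [0,4,-1,1]
  row3 -= -1·row0 → [0,-2,1,-2]
  row2 -= 2·row1 → [0,0,-1,1]
  row3 -= -1·row1 → [0,0,1,-2]
  row3 -= -1·row2 → [0,0,0,-1]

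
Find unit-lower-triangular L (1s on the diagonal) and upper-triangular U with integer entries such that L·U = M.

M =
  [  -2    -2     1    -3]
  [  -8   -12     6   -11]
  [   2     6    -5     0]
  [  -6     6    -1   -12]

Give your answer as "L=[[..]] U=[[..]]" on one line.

  row1 -= 4·row0 → [0,-4,2,1]
  row2 -= -1·row0 → [0,4,-4,-3]
  row3 -= 3·row0 → [0,12,-4,-3]
  row2 -= -1·row1 → [0,0,-2,-2]
  row3 -= -3·row1 → [0,0,2,0]
  row3 -= -1·row2 → [0,0,0,-2]

L=[[1,0,0,0],[4,1,0,0],[-1,-1,1,0],[3,-3,-1,1]] U=[[-2,-2,1,-3],[0,-4,2,1],[0,0,-2,-2],[0,0,0,-2]]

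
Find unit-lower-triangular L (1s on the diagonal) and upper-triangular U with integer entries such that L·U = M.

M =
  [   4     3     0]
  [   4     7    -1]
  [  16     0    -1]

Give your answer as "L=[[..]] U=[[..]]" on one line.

  r1 -= 1·r0 → [0,4,-1]
  r2 -= 4·r0 → [0,-12,-1]
  r2 -= -3·r1 → [0,0,-4]

L=[[1,0,0],[1,1,0],[4,-3,1]] U=[[4,3,0],[0,4,-1],[0,0,-4]]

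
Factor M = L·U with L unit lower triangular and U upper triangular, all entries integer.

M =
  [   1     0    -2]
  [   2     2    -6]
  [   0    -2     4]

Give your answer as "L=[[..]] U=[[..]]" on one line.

L=[[1,0,0],[2,1,0],[0,-1,1]] U=[[1,0,-2],[0,2,-2],[0,0,2]]

  R1 -= 2·R0 → [0,2,-2]
  R2 -= 0·R0 → [0,-2,4]
  R2 -= -1·R1 → [0,0,2]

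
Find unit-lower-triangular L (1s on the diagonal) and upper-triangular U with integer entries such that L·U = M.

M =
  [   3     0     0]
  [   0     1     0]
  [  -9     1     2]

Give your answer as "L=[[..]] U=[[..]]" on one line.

L=[[1,0,0],[0,1,0],[-3,1,1]] U=[[3,0,0],[0,1,0],[0,0,2]]

  R1 -= 0·R0 → [0,1,0]
  R2 -= -3·R0 → [0,1,2]
  R2 -= 1·R1 → [0,0,2]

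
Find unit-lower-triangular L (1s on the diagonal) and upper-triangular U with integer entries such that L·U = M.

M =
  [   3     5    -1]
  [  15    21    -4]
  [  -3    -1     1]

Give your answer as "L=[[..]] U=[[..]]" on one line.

  row1 -= 5·row0 → [0,-4,1]
  row2 -= -1·row0 → [0,4,0]
  row2 -= -1·row1 → [0,0,1]

L=[[1,0,0],[5,1,0],[-1,-1,1]] U=[[3,5,-1],[0,-4,1],[0,0,1]]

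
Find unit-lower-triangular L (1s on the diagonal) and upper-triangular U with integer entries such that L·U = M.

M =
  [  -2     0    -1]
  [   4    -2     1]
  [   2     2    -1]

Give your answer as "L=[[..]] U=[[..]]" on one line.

  r1 -= -2·r0 → [0,-2,-1]
  r2 -= -1·r0 → [0,2,-2]
  r2 -= -1·r1 → [0,0,-3]

L=[[1,0,0],[-2,1,0],[-1,-1,1]] U=[[-2,0,-1],[0,-2,-1],[0,0,-3]]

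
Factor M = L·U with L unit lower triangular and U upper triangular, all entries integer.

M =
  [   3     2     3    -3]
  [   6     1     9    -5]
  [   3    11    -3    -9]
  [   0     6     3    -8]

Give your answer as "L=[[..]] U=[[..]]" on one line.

  R1 -= 2·R0 → [0,-3,3,1]
  R2 -= 1·R0 → [0,9,-6,-6]
  R3 -= 0·R0 → [0,6,3,-8]
  R2 -= -3·R1 → [0,0,3,-3]
  R3 -= -2·R1 → [0,0,9,-6]
  R3 -= 3·R2 → [0,0,0,3]

L=[[1,0,0,0],[2,1,0,0],[1,-3,1,0],[0,-2,3,1]] U=[[3,2,3,-3],[0,-3,3,1],[0,0,3,-3],[0,0,0,3]]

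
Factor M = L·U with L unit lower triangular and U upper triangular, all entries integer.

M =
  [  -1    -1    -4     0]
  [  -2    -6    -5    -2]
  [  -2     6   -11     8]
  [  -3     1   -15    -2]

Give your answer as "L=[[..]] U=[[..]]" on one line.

  r1 -= 2·r0 → [0,-4,3,-2]
  r2 -= 2·r0 → [0,8,-3,8]
  r3 -= 3·r0 → [0,4,-3,-2]
  r2 -= -2·r1 → [0,0,3,4]
  r3 -= -1·r1 → [0,0,0,-4]
  r3 -= 0·r2 → [0,0,0,-4]

L=[[1,0,0,0],[2,1,0,0],[2,-2,1,0],[3,-1,0,1]] U=[[-1,-1,-4,0],[0,-4,3,-2],[0,0,3,4],[0,0,0,-4]]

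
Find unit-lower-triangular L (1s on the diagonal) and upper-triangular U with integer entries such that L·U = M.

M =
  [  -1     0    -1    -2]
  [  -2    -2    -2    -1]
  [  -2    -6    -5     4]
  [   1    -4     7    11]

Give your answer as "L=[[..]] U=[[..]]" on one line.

L=[[1,0,0,0],[2,1,0,0],[2,3,1,0],[-1,2,-2,1]] U=[[-1,0,-1,-2],[0,-2,0,3],[0,0,-3,-1],[0,0,0,1]]

  row1 -= 2·row0 → [0,-2,0,3]
  row2 -= 2·row0 → [0,-6,-3,8]
  row3 -= -1·row0 → [0,-4,6,9]
  row2 -= 3·row1 → [0,0,-3,-1]
  row3 -= 2·row1 → [0,0,6,3]
  row3 -= -2·row2 → [0,0,0,1]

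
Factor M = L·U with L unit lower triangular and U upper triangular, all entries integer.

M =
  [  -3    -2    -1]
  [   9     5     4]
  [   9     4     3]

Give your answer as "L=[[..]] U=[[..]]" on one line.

  r1 -= -3·r0 → [0,-1,1]
  r2 -= -3·r0 → [0,-2,0]
  r2 -= 2·r1 → [0,0,-2]

L=[[1,0,0],[-3,1,0],[-3,2,1]] U=[[-3,-2,-1],[0,-1,1],[0,0,-2]]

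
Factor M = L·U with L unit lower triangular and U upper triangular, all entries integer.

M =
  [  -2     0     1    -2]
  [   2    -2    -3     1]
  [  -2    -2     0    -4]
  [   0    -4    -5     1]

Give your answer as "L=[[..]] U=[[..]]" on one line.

  r1 -= -1·r0 → [0,-2,-2,-1]
  r2 -= 1·r0 → [0,-2,-1,-2]
  r3 -= 0·r0 → [0,-4,-5,1]
  r2 -= 1·r1 → [0,0,1,-1]
  r3 -= 2·r1 → [0,0,-1,3]
  r3 -= -1·r2 → [0,0,0,2]

L=[[1,0,0,0],[-1,1,0,0],[1,1,1,0],[0,2,-1,1]] U=[[-2,0,1,-2],[0,-2,-2,-1],[0,0,1,-1],[0,0,0,2]]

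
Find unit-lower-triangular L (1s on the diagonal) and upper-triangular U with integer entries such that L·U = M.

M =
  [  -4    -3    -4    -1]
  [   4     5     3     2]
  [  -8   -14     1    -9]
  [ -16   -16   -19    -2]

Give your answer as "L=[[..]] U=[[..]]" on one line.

L=[[1,0,0,0],[-1,1,0,0],[2,-4,1,0],[4,-2,-1,1]] U=[[-4,-3,-4,-1],[0,2,-1,1],[0,0,5,-3],[0,0,0,1]]

  r1 -= -1·r0 → [0,2,-1,1]
  r2 -= 2·r0 → [0,-8,9,-7]
  r3 -= 4·r0 → [0,-4,-3,2]
  r2 -= -4·r1 → [0,0,5,-3]
  r3 -= -2·r1 → [0,0,-5,4]
  r3 -= -1·r2 → [0,0,0,1]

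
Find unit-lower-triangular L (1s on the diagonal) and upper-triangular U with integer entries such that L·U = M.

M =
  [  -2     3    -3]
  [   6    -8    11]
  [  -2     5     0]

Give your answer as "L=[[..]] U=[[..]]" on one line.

  r1 -= -3·r0 → [0,1,2]
  r2 -= 1·r0 → [0,2,3]
  r2 -= 2·r1 → [0,0,-1]

L=[[1,0,0],[-3,1,0],[1,2,1]] U=[[-2,3,-3],[0,1,2],[0,0,-1]]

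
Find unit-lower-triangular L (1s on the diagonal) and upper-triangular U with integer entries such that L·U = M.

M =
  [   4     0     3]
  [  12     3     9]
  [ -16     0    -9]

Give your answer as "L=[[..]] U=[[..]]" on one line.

  r1 -= 3·r0 → [0,3,0]
  r2 -= -4·r0 → [0,0,3]
  r2 -= 0·r1 → [0,0,3]

L=[[1,0,0],[3,1,0],[-4,0,1]] U=[[4,0,3],[0,3,0],[0,0,3]]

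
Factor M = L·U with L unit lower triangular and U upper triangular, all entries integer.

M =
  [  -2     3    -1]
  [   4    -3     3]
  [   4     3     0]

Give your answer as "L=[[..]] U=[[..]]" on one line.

L=[[1,0,0],[-2,1,0],[-2,3,1]] U=[[-2,3,-1],[0,3,1],[0,0,-5]]

  row1 -= -2·row0 → [0,3,1]
  row2 -= -2·row0 → [0,9,-2]
  row2 -= 3·row1 → [0,0,-5]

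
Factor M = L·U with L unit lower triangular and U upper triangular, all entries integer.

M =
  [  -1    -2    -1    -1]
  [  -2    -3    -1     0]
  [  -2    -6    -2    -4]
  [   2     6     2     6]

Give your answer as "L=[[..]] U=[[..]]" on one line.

L=[[1,0,0,0],[2,1,0,0],[2,-2,1,0],[-2,2,-1,1]] U=[[-1,-2,-1,-1],[0,1,1,2],[0,0,2,2],[0,0,0,2]]

  row1 -= 2·row0 → [0,1,1,2]
  row2 -= 2·row0 → [0,-2,0,-2]
  row3 -= -2·row0 → [0,2,0,4]
  row2 -= -2·row1 → [0,0,2,2]
  row3 -= 2·row1 → [0,0,-2,0]
  row3 -= -1·row2 → [0,0,0,2]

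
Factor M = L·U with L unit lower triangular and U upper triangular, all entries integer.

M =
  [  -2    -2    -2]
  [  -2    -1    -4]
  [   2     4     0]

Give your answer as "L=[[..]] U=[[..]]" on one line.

L=[[1,0,0],[1,1,0],[-1,2,1]] U=[[-2,-2,-2],[0,1,-2],[0,0,2]]

  R1 -= 1·R0 → [0,1,-2]
  R2 -= -1·R0 → [0,2,-2]
  R2 -= 2·R1 → [0,0,2]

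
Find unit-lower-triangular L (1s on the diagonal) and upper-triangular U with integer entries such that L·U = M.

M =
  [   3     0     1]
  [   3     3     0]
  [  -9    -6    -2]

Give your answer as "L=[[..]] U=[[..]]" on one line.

L=[[1,0,0],[1,1,0],[-3,-2,1]] U=[[3,0,1],[0,3,-1],[0,0,-1]]

  r1 -= 1·r0 → [0,3,-1]
  r2 -= -3·r0 → [0,-6,1]
  r2 -= -2·r1 → [0,0,-1]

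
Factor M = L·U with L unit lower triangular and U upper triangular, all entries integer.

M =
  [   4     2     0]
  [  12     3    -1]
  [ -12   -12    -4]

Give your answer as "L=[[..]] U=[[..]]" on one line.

  row1 -= 3·row0 → [0,-3,-1]
  row2 -= -3·row0 → [0,-6,-4]
  row2 -= 2·row1 → [0,0,-2]

L=[[1,0,0],[3,1,0],[-3,2,1]] U=[[4,2,0],[0,-3,-1],[0,0,-2]]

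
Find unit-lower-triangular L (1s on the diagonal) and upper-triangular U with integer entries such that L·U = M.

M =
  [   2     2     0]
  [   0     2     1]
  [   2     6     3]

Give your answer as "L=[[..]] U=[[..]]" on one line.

  r1 -= 0·r0 → [0,2,1]
  r2 -= 1·r0 → [0,4,3]
  r2 -= 2·r1 → [0,0,1]

L=[[1,0,0],[0,1,0],[1,2,1]] U=[[2,2,0],[0,2,1],[0,0,1]]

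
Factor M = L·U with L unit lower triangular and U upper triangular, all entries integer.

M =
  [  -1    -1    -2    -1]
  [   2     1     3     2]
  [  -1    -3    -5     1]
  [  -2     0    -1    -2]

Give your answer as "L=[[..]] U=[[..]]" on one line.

L=[[1,0,0,0],[-2,1,0,0],[1,2,1,0],[2,-2,-1,1]] U=[[-1,-1,-2,-1],[0,-1,-1,0],[0,0,-1,2],[0,0,0,2]]

  R1 -= -2·R0 → [0,-1,-1,0]
  R2 -= 1·R0 → [0,-2,-3,2]
  R3 -= 2·R0 → [0,2,3,0]
  R2 -= 2·R1 → [0,0,-1,2]
  R3 -= -2·R1 → [0,0,1,0]
  R3 -= -1·R2 → [0,0,0,2]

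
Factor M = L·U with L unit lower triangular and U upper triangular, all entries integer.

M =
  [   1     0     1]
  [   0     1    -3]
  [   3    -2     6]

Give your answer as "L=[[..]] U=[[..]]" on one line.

L=[[1,0,0],[0,1,0],[3,-2,1]] U=[[1,0,1],[0,1,-3],[0,0,-3]]

  R1 -= 0·R0 → [0,1,-3]
  R2 -= 3·R0 → [0,-2,3]
  R2 -= -2·R1 → [0,0,-3]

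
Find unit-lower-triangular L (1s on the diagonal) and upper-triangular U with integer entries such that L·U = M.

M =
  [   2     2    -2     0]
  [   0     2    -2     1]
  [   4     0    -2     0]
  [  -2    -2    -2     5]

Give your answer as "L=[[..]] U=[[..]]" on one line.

L=[[1,0,0,0],[0,1,0,0],[2,-2,1,0],[-1,0,2,1]] U=[[2,2,-2,0],[0,2,-2,1],[0,0,-2,2],[0,0,0,1]]

  R1 -= 0·R0 → [0,2,-2,1]
  R2 -= 2·R0 → [0,-4,2,0]
  R3 -= -1·R0 → [0,0,-4,5]
  R2 -= -2·R1 → [0,0,-2,2]
  R3 -= 0·R1 → [0,0,-4,5]
  R3 -= 2·R2 → [0,0,0,1]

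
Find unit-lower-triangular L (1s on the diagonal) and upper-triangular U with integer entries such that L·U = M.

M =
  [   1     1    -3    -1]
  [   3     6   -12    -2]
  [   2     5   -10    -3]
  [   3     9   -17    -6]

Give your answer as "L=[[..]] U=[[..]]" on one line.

  R1 -= 3·R0 → [0,3,-3,1]
  R2 -= 2·R0 → [0,3,-4,-1]
  R3 -= 3·R0 → [0,6,-8,-3]
  R2 -= 1·R1 → [0,0,-1,-2]
  R3 -= 2·R1 → [0,0,-2,-5]
  R3 -= 2·R2 → [0,0,0,-1]

L=[[1,0,0,0],[3,1,0,0],[2,1,1,0],[3,2,2,1]] U=[[1,1,-3,-1],[0,3,-3,1],[0,0,-1,-2],[0,0,0,-1]]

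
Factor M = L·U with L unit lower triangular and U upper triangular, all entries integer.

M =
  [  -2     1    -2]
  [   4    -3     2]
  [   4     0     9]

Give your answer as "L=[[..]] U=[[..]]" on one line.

  r1 -= -2·r0 → [0,-1,-2]
  r2 -= -2·r0 → [0,2,5]
  r2 -= -2·r1 → [0,0,1]

L=[[1,0,0],[-2,1,0],[-2,-2,1]] U=[[-2,1,-2],[0,-1,-2],[0,0,1]]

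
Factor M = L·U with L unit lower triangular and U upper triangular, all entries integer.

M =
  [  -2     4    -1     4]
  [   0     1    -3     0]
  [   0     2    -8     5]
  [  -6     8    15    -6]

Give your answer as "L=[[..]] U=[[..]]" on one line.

  row1 -= 0·row0 → [0,1,-3,0]
  row2 -= 0·row0 → [0,2,-8,5]
  row3 -= 3·row0 → [0,-4,18,-18]
  row2 -= 2·row1 → [0,0,-2,5]
  row3 -= -4·row1 → [0,0,6,-18]
  row3 -= -3·row2 → [0,0,0,-3]

L=[[1,0,0,0],[0,1,0,0],[0,2,1,0],[3,-4,-3,1]] U=[[-2,4,-1,4],[0,1,-3,0],[0,0,-2,5],[0,0,0,-3]]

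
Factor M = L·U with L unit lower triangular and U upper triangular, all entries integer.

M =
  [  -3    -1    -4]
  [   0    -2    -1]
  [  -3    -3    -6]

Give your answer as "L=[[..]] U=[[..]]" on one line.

L=[[1,0,0],[0,1,0],[1,1,1]] U=[[-3,-1,-4],[0,-2,-1],[0,0,-1]]

  row1 -= 0·row0 → [0,-2,-1]
  row2 -= 1·row0 → [0,-2,-2]
  row2 -= 1·row1 → [0,0,-1]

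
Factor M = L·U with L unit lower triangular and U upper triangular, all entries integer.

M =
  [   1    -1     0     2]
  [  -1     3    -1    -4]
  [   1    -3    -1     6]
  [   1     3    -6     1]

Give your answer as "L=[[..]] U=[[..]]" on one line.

  row1 -= -1·row0 → [0,2,-1,-2]
  row2 -= 1·row0 → [0,-2,-1,4]
  row3 -= 1·row0 → [0,4,-6,-1]
  row2 -= -1·row1 → [0,0,-2,2]
  row3 -= 2·row1 → [0,0,-4,3]
  row3 -= 2·row2 → [0,0,0,-1]

L=[[1,0,0,0],[-1,1,0,0],[1,-1,1,0],[1,2,2,1]] U=[[1,-1,0,2],[0,2,-1,-2],[0,0,-2,2],[0,0,0,-1]]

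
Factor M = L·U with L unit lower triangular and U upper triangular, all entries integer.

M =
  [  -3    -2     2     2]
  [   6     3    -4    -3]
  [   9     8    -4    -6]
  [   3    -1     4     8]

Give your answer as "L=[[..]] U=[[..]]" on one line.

  r1 -= -2·r0 → [0,-1,0,1]
  r2 -= -3·r0 → [0,2,2,0]
  r3 -= -1·r0 → [0,-3,6,10]
  r2 -= -2·r1 → [0,0,2,2]
  r3 -= 3·r1 → [0,0,6,7]
  r3 -= 3·r2 → [0,0,0,1]

L=[[1,0,0,0],[-2,1,0,0],[-3,-2,1,0],[-1,3,3,1]] U=[[-3,-2,2,2],[0,-1,0,1],[0,0,2,2],[0,0,0,1]]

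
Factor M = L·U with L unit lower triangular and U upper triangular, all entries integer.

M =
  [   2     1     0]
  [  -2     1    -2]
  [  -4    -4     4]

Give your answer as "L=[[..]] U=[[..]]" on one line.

  r1 -= -1·r0 → [0,2,-2]
  r2 -= -2·r0 → [0,-2,4]
  r2 -= -1·r1 → [0,0,2]

L=[[1,0,0],[-1,1,0],[-2,-1,1]] U=[[2,1,0],[0,2,-2],[0,0,2]]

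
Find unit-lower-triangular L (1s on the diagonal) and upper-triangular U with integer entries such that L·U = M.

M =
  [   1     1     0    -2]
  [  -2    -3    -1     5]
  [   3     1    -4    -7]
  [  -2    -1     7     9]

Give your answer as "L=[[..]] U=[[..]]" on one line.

L=[[1,0,0,0],[-2,1,0,0],[3,2,1,0],[-2,-1,-3,1]] U=[[1,1,0,-2],[0,-1,-1,1],[0,0,-2,-3],[0,0,0,-3]]

  row1 -= -2·row0 → [0,-1,-1,1]
  row2 -= 3·row0 → [0,-2,-4,-1]
  row3 -= -2·row0 → [0,1,7,5]
  row2 -= 2·row1 → [0,0,-2,-3]
  row3 -= -1·row1 → [0,0,6,6]
  row3 -= -3·row2 → [0,0,0,-3]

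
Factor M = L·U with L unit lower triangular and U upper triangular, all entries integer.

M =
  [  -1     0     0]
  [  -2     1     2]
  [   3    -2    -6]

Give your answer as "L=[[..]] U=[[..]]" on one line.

  r1 -= 2·r0 → [0,1,2]
  r2 -= -3·r0 → [0,-2,-6]
  r2 -= -2·r1 → [0,0,-2]

L=[[1,0,0],[2,1,0],[-3,-2,1]] U=[[-1,0,0],[0,1,2],[0,0,-2]]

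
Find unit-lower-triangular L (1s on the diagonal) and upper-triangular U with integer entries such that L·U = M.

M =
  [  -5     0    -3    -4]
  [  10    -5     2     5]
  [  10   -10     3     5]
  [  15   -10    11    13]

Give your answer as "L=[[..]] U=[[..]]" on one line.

  R1 -= -2·R0 → [0,-5,-4,-3]
  R2 -= -2·R0 → [0,-10,-3,-3]
  R3 -= -3·R0 → [0,-10,2,1]
  R2 -= 2·R1 → [0,0,5,3]
  R3 -= 2·R1 → [0,0,10,7]
  R3 -= 2·R2 → [0,0,0,1]

L=[[1,0,0,0],[-2,1,0,0],[-2,2,1,0],[-3,2,2,1]] U=[[-5,0,-3,-4],[0,-5,-4,-3],[0,0,5,3],[0,0,0,1]]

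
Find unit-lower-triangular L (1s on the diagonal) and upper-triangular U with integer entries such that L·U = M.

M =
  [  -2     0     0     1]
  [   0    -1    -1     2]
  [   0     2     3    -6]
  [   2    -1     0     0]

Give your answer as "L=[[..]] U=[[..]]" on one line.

  r1 -= 0·r0 → [0,-1,-1,2]
  r2 -= 0·r0 → [0,2,3,-6]
  r3 -= -1·r0 → [0,-1,0,1]
  r2 -= -2·r1 → [0,0,1,-2]
  r3 -= 1·r1 → [0,0,1,-1]
  r3 -= 1·r2 → [0,0,0,1]

L=[[1,0,0,0],[0,1,0,0],[0,-2,1,0],[-1,1,1,1]] U=[[-2,0,0,1],[0,-1,-1,2],[0,0,1,-2],[0,0,0,1]]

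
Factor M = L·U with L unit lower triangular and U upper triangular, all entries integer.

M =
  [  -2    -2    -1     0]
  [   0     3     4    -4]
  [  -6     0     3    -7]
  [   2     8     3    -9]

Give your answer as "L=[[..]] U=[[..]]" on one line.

  row1 -= 0·row0 → [0,3,4,-4]
  row2 -= 3·row0 → [0,6,6,-7]
  row3 -= -1·row0 → [0,6,2,-9]
  row2 -= 2·row1 → [0,0,-2,1]
  row3 -= 2·row1 → [0,0,-6,-1]
  row3 -= 3·row2 → [0,0,0,-4]

L=[[1,0,0,0],[0,1,0,0],[3,2,1,0],[-1,2,3,1]] U=[[-2,-2,-1,0],[0,3,4,-4],[0,0,-2,1],[0,0,0,-4]]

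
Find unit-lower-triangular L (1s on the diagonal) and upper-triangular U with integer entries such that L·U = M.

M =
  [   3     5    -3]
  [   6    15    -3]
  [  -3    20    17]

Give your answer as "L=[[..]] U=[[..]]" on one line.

L=[[1,0,0],[2,1,0],[-1,5,1]] U=[[3,5,-3],[0,5,3],[0,0,-1]]

  row1 -= 2·row0 → [0,5,3]
  row2 -= -1·row0 → [0,25,14]
  row2 -= 5·row1 → [0,0,-1]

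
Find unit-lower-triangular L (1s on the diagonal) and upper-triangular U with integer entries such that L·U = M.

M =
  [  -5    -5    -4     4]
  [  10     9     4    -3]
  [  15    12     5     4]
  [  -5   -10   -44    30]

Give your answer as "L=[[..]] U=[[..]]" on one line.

  r1 -= -2·r0 → [0,-1,-4,5]
  r2 -= -3·r0 → [0,-3,-7,16]
  r3 -= 1·r0 → [0,-5,-40,26]
  r2 -= 3·r1 → [0,0,5,1]
  r3 -= 5·r1 → [0,0,-20,1]
  r3 -= -4·r2 → [0,0,0,5]

L=[[1,0,0,0],[-2,1,0,0],[-3,3,1,0],[1,5,-4,1]] U=[[-5,-5,-4,4],[0,-1,-4,5],[0,0,5,1],[0,0,0,5]]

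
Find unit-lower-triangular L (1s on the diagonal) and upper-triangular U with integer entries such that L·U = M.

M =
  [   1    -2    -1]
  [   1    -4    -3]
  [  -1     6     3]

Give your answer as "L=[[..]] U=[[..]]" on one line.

  r1 -= 1·r0 → [0,-2,-2]
  r2 -= -1·r0 → [0,4,2]
  r2 -= -2·r1 → [0,0,-2]

L=[[1,0,0],[1,1,0],[-1,-2,1]] U=[[1,-2,-1],[0,-2,-2],[0,0,-2]]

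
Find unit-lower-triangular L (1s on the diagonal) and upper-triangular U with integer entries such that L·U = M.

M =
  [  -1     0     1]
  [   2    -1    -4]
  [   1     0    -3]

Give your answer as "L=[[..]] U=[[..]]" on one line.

L=[[1,0,0],[-2,1,0],[-1,0,1]] U=[[-1,0,1],[0,-1,-2],[0,0,-2]]

  r1 -= -2·r0 → [0,-1,-2]
  r2 -= -1·r0 → [0,0,-2]
  r2 -= 0·r1 → [0,0,-2]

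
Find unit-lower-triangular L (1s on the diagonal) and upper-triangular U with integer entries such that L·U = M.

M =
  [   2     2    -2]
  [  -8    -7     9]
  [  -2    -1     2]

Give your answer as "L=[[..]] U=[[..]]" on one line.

  row1 -= -4·row0 → [0,1,1]
  row2 -= -1·row0 → [0,1,0]
  row2 -= 1·row1 → [0,0,-1]

L=[[1,0,0],[-4,1,0],[-1,1,1]] U=[[2,2,-2],[0,1,1],[0,0,-1]]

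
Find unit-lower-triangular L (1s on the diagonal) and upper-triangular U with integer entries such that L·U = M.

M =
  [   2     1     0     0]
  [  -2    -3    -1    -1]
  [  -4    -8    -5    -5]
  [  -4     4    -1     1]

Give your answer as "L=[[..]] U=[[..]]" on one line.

L=[[1,0,0,0],[-1,1,0,0],[-2,3,1,0],[-2,-3,2,1]] U=[[2,1,0,0],[0,-2,-1,-1],[0,0,-2,-2],[0,0,0,2]]

  row1 -= -1·row0 → [0,-2,-1,-1]
  row2 -= -2·row0 → [0,-6,-5,-5]
  row3 -= -2·row0 → [0,6,-1,1]
  row2 -= 3·row1 → [0,0,-2,-2]
  row3 -= -3·row1 → [0,0,-4,-2]
  row3 -= 2·row2 → [0,0,0,2]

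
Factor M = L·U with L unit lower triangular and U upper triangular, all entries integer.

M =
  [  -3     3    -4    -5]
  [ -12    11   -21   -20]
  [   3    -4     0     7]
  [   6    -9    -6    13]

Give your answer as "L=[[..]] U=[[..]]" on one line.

  r1 -= 4·r0 → [0,-1,-5,0]
  r2 -= -1·r0 → [0,-1,-4,2]
  r3 -= -2·r0 → [0,-3,-14,3]
  r2 -= 1·r1 → [0,0,1,2]
  r3 -= 3·r1 → [0,0,1,3]
  r3 -= 1·r2 → [0,0,0,1]

L=[[1,0,0,0],[4,1,0,0],[-1,1,1,0],[-2,3,1,1]] U=[[-3,3,-4,-5],[0,-1,-5,0],[0,0,1,2],[0,0,0,1]]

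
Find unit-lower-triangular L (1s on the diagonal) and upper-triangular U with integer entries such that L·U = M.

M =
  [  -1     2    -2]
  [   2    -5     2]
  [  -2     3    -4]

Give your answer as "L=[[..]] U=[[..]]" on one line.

  R1 -= -2·R0 → [0,-1,-2]
  R2 -= 2·R0 → [0,-1,0]
  R2 -= 1·R1 → [0,0,2]

L=[[1,0,0],[-2,1,0],[2,1,1]] U=[[-1,2,-2],[0,-1,-2],[0,0,2]]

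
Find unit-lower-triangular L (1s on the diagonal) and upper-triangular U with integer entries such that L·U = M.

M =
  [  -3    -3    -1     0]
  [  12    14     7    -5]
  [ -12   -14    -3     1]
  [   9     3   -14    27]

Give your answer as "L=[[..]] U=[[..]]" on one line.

L=[[1,0,0,0],[-4,1,0,0],[4,-1,1,0],[-3,-3,-2,1]] U=[[-3,-3,-1,0],[0,2,3,-5],[0,0,4,-4],[0,0,0,4]]

  R1 -= -4·R0 → [0,2,3,-5]
  R2 -= 4·R0 → [0,-2,1,1]
  R3 -= -3·R0 → [0,-6,-17,27]
  R2 -= -1·R1 → [0,0,4,-4]
  R3 -= -3·R1 → [0,0,-8,12]
  R3 -= -2·R2 → [0,0,0,4]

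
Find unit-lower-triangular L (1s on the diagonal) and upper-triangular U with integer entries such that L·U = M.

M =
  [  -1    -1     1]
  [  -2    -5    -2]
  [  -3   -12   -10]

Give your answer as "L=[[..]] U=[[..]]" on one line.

L=[[1,0,0],[2,1,0],[3,3,1]] U=[[-1,-1,1],[0,-3,-4],[0,0,-1]]

  row1 -= 2·row0 → [0,-3,-4]
  row2 -= 3·row0 → [0,-9,-13]
  row2 -= 3·row1 → [0,0,-1]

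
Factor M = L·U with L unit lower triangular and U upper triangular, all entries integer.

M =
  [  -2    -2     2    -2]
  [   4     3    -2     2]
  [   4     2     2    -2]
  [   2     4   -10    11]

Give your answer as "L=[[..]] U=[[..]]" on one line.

  r1 -= -2·r0 → [0,-1,2,-2]
  r2 -= -2·r0 → [0,-2,6,-6]
  r3 -= -1·r0 → [0,2,-8,9]
  r2 -= 2·r1 → [0,0,2,-2]
  r3 -= -2·r1 → [0,0,-4,5]
  r3 -= -2·r2 → [0,0,0,1]

L=[[1,0,0,0],[-2,1,0,0],[-2,2,1,0],[-1,-2,-2,1]] U=[[-2,-2,2,-2],[0,-1,2,-2],[0,0,2,-2],[0,0,0,1]]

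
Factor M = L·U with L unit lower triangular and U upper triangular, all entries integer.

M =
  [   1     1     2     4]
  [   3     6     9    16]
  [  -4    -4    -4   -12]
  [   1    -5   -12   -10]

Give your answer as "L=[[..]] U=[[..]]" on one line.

  row1 -= 3·row0 → [0,3,3,4]
  row2 -= -4·row0 → [0,0,4,4]
  row3 -= 1·row0 → [0,-6,-14,-14]
  row2 -= 0·row1 → [0,0,4,4]
  row3 -= -2·row1 → [0,0,-8,-6]
  row3 -= -2·row2 → [0,0,0,2]

L=[[1,0,0,0],[3,1,0,0],[-4,0,1,0],[1,-2,-2,1]] U=[[1,1,2,4],[0,3,3,4],[0,0,4,4],[0,0,0,2]]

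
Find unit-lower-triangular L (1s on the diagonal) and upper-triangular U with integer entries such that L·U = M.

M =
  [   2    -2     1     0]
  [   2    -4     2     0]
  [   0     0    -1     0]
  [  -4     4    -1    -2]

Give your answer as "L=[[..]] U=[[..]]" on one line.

  R1 -= 1·R0 → [0,-2,1,0]
  R2 -= 0·R0 → [0,0,-1,0]
  R3 -= -2·R0 → [0,0,1,-2]
  R2 -= 0·R1 → [0,0,-1,0]
  R3 -= 0·R1 → [0,0,1,-2]
  R3 -= -1·R2 → [0,0,0,-2]

L=[[1,0,0,0],[1,1,0,0],[0,0,1,0],[-2,0,-1,1]] U=[[2,-2,1,0],[0,-2,1,0],[0,0,-1,0],[0,0,0,-2]]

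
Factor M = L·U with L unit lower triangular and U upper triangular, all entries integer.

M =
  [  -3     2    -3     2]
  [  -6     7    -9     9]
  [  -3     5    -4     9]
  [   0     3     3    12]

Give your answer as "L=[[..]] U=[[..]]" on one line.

L=[[1,0,0,0],[2,1,0,0],[1,1,1,0],[0,1,3,1]] U=[[-3,2,-3,2],[0,3,-3,5],[0,0,2,2],[0,0,0,1]]

  R1 -= 2·R0 → [0,3,-3,5]
  R2 -= 1·R0 → [0,3,-1,7]
  R3 -= 0·R0 → [0,3,3,12]
  R2 -= 1·R1 → [0,0,2,2]
  R3 -= 1·R1 → [0,0,6,7]
  R3 -= 3·R2 → [0,0,0,1]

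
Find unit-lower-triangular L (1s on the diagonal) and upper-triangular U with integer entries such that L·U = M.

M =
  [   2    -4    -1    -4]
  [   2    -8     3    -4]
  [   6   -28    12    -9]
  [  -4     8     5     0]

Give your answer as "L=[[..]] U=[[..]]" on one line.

  R1 -= 1·R0 → [0,-4,4,0]
  R2 -= 3·R0 → [0,-16,15,3]
  R3 -= -2·R0 → [0,0,3,-8]
  R2 -= 4·R1 → [0,0,-1,3]
  R3 -= 0·R1 → [0,0,3,-8]
  R3 -= -3·R2 → [0,0,0,1]

L=[[1,0,0,0],[1,1,0,0],[3,4,1,0],[-2,0,-3,1]] U=[[2,-4,-1,-4],[0,-4,4,0],[0,0,-1,3],[0,0,0,1]]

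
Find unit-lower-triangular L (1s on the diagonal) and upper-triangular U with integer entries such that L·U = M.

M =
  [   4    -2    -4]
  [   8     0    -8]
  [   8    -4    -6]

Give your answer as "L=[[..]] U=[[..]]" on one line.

  row1 -= 2·row0 → [0,4,0]
  row2 -= 2·row0 → [0,0,2]
  row2 -= 0·row1 → [0,0,2]

L=[[1,0,0],[2,1,0],[2,0,1]] U=[[4,-2,-4],[0,4,0],[0,0,2]]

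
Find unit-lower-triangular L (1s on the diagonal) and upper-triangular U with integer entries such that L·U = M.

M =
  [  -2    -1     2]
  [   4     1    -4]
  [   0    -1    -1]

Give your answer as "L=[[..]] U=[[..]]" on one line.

L=[[1,0,0],[-2,1,0],[0,1,1]] U=[[-2,-1,2],[0,-1,0],[0,0,-1]]

  row1 -= -2·row0 → [0,-1,0]
  row2 -= 0·row0 → [0,-1,-1]
  row2 -= 1·row1 → [0,0,-1]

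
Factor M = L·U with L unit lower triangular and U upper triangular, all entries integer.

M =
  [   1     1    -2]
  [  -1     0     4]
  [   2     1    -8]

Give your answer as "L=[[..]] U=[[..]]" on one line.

  R1 -= -1·R0 → [0,1,2]
  R2 -= 2·R0 → [0,-1,-4]
  R2 -= -1·R1 → [0,0,-2]

L=[[1,0,0],[-1,1,0],[2,-1,1]] U=[[1,1,-2],[0,1,2],[0,0,-2]]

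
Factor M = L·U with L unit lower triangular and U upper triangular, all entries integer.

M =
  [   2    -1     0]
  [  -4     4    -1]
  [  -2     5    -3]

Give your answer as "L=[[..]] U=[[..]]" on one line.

  row1 -= -2·row0 → [0,2,-1]
  row2 -= -1·row0 → [0,4,-3]
  row2 -= 2·row1 → [0,0,-1]

L=[[1,0,0],[-2,1,0],[-1,2,1]] U=[[2,-1,0],[0,2,-1],[0,0,-1]]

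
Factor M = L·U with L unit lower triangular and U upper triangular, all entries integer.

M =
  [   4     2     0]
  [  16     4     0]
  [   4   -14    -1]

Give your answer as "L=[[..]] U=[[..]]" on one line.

  R1 -= 4·R0 → [0,-4,0]
  R2 -= 1·R0 → [0,-16,-1]
  R2 -= 4·R1 → [0,0,-1]

L=[[1,0,0],[4,1,0],[1,4,1]] U=[[4,2,0],[0,-4,0],[0,0,-1]]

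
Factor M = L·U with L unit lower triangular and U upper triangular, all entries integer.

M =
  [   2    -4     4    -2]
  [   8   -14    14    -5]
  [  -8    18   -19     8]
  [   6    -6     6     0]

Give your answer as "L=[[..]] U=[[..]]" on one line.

  row1 -= 4·row0 → [0,2,-2,3]
  row2 -= -4·row0 → [0,2,-3,0]
  row3 -= 3·row0 → [0,6,-6,6]
  row2 -= 1·row1 → [0,0,-1,-3]
  row3 -= 3·row1 → [0,0,0,-3]
  row3 -= 0·row2 → [0,0,0,-3]

L=[[1,0,0,0],[4,1,0,0],[-4,1,1,0],[3,3,0,1]] U=[[2,-4,4,-2],[0,2,-2,3],[0,0,-1,-3],[0,0,0,-3]]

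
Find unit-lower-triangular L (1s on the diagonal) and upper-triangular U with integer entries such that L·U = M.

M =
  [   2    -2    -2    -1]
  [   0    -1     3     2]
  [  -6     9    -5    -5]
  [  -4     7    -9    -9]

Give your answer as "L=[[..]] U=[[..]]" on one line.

L=[[1,0,0,0],[0,1,0,0],[-3,-3,1,0],[-2,-3,2,1]] U=[[2,-2,-2,-1],[0,-1,3,2],[0,0,-2,-2],[0,0,0,-1]]

  row1 -= 0·row0 → [0,-1,3,2]
  row2 -= -3·row0 → [0,3,-11,-8]
  row3 -= -2·row0 → [0,3,-13,-11]
  row2 -= -3·row1 → [0,0,-2,-2]
  row3 -= -3·row1 → [0,0,-4,-5]
  row3 -= 2·row2 → [0,0,0,-1]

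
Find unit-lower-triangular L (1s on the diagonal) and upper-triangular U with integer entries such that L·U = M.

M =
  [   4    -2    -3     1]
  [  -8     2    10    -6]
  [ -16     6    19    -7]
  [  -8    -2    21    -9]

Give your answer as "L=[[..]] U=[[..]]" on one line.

L=[[1,0,0,0],[-2,1,0,0],[-4,1,1,0],[-2,3,1,1]] U=[[4,-2,-3,1],[0,-2,4,-4],[0,0,3,1],[0,0,0,4]]

  r1 -= -2·r0 → [0,-2,4,-4]
  r2 -= -4·r0 → [0,-2,7,-3]
  r3 -= -2·r0 → [0,-6,15,-7]
  r2 -= 1·r1 → [0,0,3,1]
  r3 -= 3·r1 → [0,0,3,5]
  r3 -= 1·r2 → [0,0,0,4]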